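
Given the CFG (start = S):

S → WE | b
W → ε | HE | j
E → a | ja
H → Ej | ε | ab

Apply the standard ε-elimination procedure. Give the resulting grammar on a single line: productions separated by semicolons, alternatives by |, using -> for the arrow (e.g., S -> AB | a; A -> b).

Nullable set: {H, W}.
S -> WE: W nullable, giving E | WE.
Drop H -> ε.
Drop W -> ε.
W -> HE: H nullable, giving E | HE.
Unchanged (no nullable symbols): S -> b; E -> a; E -> ja; H -> Ej; H -> ab; W -> j.

S -> E | b | WE; E -> a | ja; H -> Ej | ab; W -> E | j | HE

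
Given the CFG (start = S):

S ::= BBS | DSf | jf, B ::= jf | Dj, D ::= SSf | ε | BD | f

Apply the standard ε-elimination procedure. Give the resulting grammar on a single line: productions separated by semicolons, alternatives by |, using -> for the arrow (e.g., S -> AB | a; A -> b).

Nullable set: {D}.
S -> DSf: D nullable, giving DSf | Sf.
B -> Dj: D nullable, giving Dj | j.
Drop D -> ε.
D -> BD: D nullable, giving B | BD.
Unchanged (no nullable symbols): S -> BBS; S -> jf; B -> jf; D -> SSf; D -> f.

S -> Sf | jf | BBS | DSf; B -> j | Dj | jf; D -> B | f | BD | SSf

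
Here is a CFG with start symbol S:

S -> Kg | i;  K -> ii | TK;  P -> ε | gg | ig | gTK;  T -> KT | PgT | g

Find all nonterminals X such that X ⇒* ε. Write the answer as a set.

{P}

Directly nullable (have an ε-rule): {P}.
Not nullable: K, S, T — each has a terminal in every rule's right-hand side or depends on a non-nullable symbol.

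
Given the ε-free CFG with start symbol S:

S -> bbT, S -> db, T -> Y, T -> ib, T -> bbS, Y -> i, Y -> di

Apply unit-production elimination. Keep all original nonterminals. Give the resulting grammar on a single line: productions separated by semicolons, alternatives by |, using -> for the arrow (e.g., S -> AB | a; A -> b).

S -> db | bbT; T -> i | di | ib | bbS; Y -> i | di

Unit productions: T->Y.
Unit pairs (A ⇒* B via units): (T,Y).
S: inherits non-unit rules of {S} → bbT | db.
T: inherits non-unit rules of {T, Y} → bbS | di | i | ib.
Y: inherits non-unit rules of {Y} → di | i.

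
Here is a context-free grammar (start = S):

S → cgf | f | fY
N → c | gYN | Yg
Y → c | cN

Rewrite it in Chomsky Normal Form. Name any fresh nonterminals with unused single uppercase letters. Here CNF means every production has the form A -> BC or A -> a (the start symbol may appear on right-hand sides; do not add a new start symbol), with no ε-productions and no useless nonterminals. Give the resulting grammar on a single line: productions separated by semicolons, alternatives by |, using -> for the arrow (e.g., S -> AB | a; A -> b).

S -> f | BE | CY; A -> g; B -> c; C -> f; D -> YN; E -> AC; N -> c | AD | YA; Y -> c | BN

No ε-productions.
No unit productions to eliminate.
TERM: introduce B -> c, C -> f, A -> g and substitute in every rule of length ≥2.
BIN: N -> AYN becomes N -> AD, D -> YN; S -> BAC becomes S -> BE, E -> AC.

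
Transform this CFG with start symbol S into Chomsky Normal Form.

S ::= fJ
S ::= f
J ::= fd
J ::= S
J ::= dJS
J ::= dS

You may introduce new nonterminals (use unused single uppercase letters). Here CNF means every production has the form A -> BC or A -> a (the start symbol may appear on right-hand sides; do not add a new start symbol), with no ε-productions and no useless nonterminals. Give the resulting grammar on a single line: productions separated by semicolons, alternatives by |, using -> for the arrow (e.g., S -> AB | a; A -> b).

S -> f | BJ; A -> d; B -> f; C -> JS; J -> f | AC | AS | BA | BJ

No ε-productions.
After unit-elimination: S -> f | fJ; J -> f | dS | fJ | fd | dJS.
TERM: introduce A -> d, B -> f and substitute in every rule of length ≥2.
BIN: J -> AJS becomes J -> AC, C -> JS.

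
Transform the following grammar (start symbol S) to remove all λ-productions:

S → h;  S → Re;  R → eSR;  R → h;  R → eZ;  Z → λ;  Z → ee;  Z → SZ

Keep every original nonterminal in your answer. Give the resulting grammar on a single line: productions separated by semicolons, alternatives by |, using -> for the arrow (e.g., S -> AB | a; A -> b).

S -> h | Re; R -> e | h | eZ | eSR; Z -> S | SZ | ee

Nullable set: {Z}.
R -> eZ: Z nullable, giving e | eZ.
Drop Z -> λ.
Z -> SZ: Z nullable, giving S | SZ.
Unchanged (no nullable symbols): S -> Re; S -> h; R -> eSR; R -> h; Z -> ee.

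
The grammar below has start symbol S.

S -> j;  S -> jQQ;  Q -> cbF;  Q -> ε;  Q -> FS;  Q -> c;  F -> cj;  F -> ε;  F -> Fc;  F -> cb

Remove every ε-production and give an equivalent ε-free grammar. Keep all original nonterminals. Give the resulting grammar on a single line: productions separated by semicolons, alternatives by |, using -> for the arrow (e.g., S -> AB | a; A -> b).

S -> j | jQ | jQQ; F -> c | Fc | cb | cj; Q -> S | c | FS | cb | cbF

Nullable set: {F, Q}.
S -> jQQ: Q, Q nullable, giving j | jQ | jQQ.
Drop F -> ε.
F -> Fc: F nullable, giving Fc | c.
Drop Q -> ε.
Q -> FS: F nullable, giving FS | S.
Q -> cbF: F nullable, giving cb | cbF.
Unchanged (no nullable symbols): S -> j; F -> cb; F -> cj; Q -> c.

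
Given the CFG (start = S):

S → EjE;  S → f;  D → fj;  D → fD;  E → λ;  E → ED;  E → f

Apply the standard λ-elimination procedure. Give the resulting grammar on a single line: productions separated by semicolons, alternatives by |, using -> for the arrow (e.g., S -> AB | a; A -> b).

S -> f | j | Ej | jE | EjE; D -> fD | fj; E -> D | f | ED

Nullable set: {E}.
S -> EjE: E, E nullable, giving Ej | EjE | j | jE.
Drop E -> λ.
E -> ED: E nullable, giving D | ED.
Unchanged (no nullable symbols): S -> f; D -> fD; D -> fj; E -> f.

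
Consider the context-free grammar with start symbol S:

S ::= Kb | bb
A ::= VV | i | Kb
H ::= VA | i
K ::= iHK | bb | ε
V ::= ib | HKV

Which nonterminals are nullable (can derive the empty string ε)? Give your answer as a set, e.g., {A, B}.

{K}

Directly nullable (have an ε-rule): {K}.
Not nullable: A, H, S, V — each has a terminal in every rule's right-hand side or depends on a non-nullable symbol.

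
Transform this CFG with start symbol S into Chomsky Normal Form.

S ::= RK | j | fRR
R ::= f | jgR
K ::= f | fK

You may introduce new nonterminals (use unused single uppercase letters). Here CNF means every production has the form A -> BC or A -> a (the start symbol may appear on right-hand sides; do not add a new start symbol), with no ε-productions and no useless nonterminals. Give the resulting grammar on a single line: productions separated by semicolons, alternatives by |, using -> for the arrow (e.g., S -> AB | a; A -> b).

S -> j | AE | RK; A -> f; B -> j; C -> g; D -> CR; E -> RR; K -> f | AK; R -> f | BD

No ε-productions.
No unit productions to eliminate.
TERM: introduce A -> f, C -> g, B -> j and substitute in every rule of length ≥2.
BIN: R -> BCR becomes R -> BD, D -> CR; S -> ARR becomes S -> AE, E -> RR.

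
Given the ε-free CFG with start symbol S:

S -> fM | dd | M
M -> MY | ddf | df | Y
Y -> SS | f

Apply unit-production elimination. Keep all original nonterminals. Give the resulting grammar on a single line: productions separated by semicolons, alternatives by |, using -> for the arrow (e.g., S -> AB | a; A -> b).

S -> f | MY | SS | dd | df | fM | ddf; M -> f | MY | SS | df | ddf; Y -> f | SS

Unit productions: M->Y, S->M.
Unit pairs (A ⇒* B via units): (M,Y), (S,M), (S,Y).
S: inherits non-unit rules of {M, S, Y} → MY | SS | dd | ddf | df | f | fM.
M: inherits non-unit rules of {M, Y} → MY | SS | ddf | df | f.
Y: inherits non-unit rules of {Y} → SS | f.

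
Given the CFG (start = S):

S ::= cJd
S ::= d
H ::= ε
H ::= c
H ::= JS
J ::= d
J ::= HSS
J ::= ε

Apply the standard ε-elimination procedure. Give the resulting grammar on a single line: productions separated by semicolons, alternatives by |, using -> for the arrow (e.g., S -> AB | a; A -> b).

Nullable set: {H, J}.
S -> cJd: J nullable, giving cJd | cd.
Drop H -> ε.
H -> JS: J nullable, giving JS | S.
Drop J -> ε.
J -> HSS: H nullable, giving HSS | SS.
Unchanged (no nullable symbols): S -> d; H -> c; J -> d.

S -> d | cd | cJd; H -> S | c | JS; J -> d | SS | HSS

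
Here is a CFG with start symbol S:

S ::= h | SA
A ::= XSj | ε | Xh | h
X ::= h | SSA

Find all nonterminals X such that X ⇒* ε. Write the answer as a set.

{A}

Directly nullable (have an ε-rule): {A}.
Not nullable: S, X — each has a terminal in every rule's right-hand side or depends on a non-nullable symbol.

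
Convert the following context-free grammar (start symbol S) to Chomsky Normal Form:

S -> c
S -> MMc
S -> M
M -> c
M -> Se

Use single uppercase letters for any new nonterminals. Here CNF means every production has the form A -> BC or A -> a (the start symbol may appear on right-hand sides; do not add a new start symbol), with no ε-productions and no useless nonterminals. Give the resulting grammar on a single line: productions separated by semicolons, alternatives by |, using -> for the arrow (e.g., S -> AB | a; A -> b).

S -> c | MC | SA; A -> e; B -> c; C -> MB; M -> c | SA

No ε-productions.
After unit-elimination: S -> c | Se | MMc; M -> c | Se.
TERM: introduce B -> c, A -> e and substitute in every rule of length ≥2.
BIN: S -> MMB becomes S -> MC, C -> MB.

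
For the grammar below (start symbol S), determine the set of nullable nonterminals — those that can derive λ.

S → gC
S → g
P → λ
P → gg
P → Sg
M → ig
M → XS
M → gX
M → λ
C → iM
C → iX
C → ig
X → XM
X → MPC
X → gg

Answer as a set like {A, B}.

{M, P}

Directly nullable (have an ε-rule): {M, P}.
Not nullable: C, S, X — each has a terminal in every rule's right-hand side or depends on a non-nullable symbol.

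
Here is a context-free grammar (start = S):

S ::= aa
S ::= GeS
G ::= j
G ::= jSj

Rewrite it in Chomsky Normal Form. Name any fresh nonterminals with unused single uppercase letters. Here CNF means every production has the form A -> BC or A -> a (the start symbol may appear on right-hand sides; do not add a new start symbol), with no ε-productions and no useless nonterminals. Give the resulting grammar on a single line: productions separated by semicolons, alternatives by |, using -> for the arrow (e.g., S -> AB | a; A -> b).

No ε-productions.
No unit productions to eliminate.
TERM: introduce C -> a, B -> e, A -> j and substitute in every rule of length ≥2.
BIN: G -> ASA becomes G -> AD, D -> SA; S -> GBS becomes S -> GE, E -> BS.

S -> CC | GE; A -> j; B -> e; C -> a; D -> SA; E -> BS; G -> j | AD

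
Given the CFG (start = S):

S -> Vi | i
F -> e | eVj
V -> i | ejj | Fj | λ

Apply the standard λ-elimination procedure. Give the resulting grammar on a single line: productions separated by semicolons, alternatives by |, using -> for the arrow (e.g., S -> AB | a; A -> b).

S -> i | Vi; F -> e | ej | eVj; V -> i | Fj | ejj

Nullable set: {V}.
S -> Vi: V nullable, giving Vi | i.
F -> eVj: V nullable, giving eVj | ej.
Drop V -> λ.
Unchanged (no nullable symbols): S -> i; F -> e; V -> Fj; V -> ejj; V -> i.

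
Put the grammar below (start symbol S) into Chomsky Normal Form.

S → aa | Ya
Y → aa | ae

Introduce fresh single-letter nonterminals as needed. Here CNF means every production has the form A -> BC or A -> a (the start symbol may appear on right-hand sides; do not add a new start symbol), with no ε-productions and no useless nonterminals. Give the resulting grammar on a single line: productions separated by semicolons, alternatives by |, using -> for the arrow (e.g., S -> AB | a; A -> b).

S -> AA | YA; A -> a; B -> e; Y -> AA | AB

No ε-productions.
No unit productions to eliminate.
TERM: introduce A -> a, B -> e and substitute in every rule of length ≥2.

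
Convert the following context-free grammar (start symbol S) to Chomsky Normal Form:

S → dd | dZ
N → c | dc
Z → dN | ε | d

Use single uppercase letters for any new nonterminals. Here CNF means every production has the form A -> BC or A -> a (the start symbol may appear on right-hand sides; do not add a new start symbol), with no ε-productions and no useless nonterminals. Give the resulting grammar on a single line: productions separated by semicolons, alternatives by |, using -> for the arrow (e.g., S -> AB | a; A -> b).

Nullable: {Z}; after ε-elimination: S -> d | dZ | dd; N -> c | dc; Z -> d | dN.
No unit productions to eliminate.
TERM: introduce B -> c, A -> d and substitute in every rule of length ≥2.

S -> d | AA | AZ; A -> d; B -> c; N -> c | AB; Z -> d | AN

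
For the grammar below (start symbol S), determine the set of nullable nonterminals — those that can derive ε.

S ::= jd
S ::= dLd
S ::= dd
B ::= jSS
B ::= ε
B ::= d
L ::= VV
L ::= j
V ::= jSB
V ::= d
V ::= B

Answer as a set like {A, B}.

Directly nullable (have an ε-rule): {B}.
V is nullable via V -> B (every symbol on the right is already known nullable).
L is nullable via L -> VV (every symbol on the right is already known nullable).
Not nullable: S — each has a terminal in every rule's right-hand side or depends on a non-nullable symbol.

{B, L, V}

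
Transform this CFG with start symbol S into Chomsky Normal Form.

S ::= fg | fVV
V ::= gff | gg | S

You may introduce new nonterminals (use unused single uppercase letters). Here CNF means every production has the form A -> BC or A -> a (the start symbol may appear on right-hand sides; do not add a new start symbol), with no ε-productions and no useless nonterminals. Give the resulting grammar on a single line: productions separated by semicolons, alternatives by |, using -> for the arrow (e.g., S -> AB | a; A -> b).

S -> AB | AC; A -> f; B -> g; C -> VV; D -> VV; E -> AA; V -> AB | AD | BB | BE

No ε-productions.
After unit-elimination: S -> fg | fVV; V -> fg | gg | fVV | gff.
TERM: introduce A -> f, B -> g and substitute in every rule of length ≥2.
BIN: S -> AVV becomes S -> AC, C -> VV; V -> AVV becomes V -> AD, D -> VV; V -> BAA becomes V -> BE, E -> AA.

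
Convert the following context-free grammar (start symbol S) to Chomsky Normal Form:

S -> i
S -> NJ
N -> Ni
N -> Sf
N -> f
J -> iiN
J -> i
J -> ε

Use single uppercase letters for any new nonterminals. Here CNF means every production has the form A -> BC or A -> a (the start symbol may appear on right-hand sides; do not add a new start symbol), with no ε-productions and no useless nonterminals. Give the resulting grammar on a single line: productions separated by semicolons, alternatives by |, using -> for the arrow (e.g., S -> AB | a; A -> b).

Nullable: {J}; after ε-elimination: S -> N | i | NJ; J -> i | iiN; N -> f | Ni | Sf.
After unit-elimination: S -> f | i | NJ | Ni | Sf; J -> i | iiN; N -> f | Ni | Sf.
TERM: introduce B -> f, A -> i and substitute in every rule of length ≥2.
BIN: J -> AAN becomes J -> AC, C -> AN.

S -> f | i | NA | NJ | SB; A -> i; B -> f; C -> AN; J -> i | AC; N -> f | NA | SB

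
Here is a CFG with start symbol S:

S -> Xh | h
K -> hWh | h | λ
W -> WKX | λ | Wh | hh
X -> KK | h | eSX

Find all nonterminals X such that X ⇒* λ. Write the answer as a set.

Directly nullable (have an ε-rule): {K, W}.
X is nullable via X -> KK (every symbol on the right is already known nullable).
Not nullable: S — each has a terminal in every rule's right-hand side or depends on a non-nullable symbol.

{K, W, X}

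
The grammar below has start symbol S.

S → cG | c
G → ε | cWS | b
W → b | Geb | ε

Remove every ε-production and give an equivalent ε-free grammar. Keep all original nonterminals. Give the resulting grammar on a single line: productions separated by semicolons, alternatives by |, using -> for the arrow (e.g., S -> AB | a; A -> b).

Nullable set: {G, W}.
S -> cG: G nullable, giving c | cG.
Drop G -> ε.
G -> cWS: W nullable, giving cS | cWS.
Drop W -> ε.
W -> Geb: G nullable, giving Geb | eb.
Unchanged (no nullable symbols): S -> c; G -> b; W -> b.

S -> c | cG; G -> b | cS | cWS; W -> b | eb | Geb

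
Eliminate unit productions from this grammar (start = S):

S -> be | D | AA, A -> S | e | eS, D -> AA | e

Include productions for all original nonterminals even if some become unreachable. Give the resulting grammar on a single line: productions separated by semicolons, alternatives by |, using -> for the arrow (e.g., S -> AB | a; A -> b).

S -> e | AA | be; A -> e | AA | be | eS; D -> e | AA

Unit productions: A->S, S->D.
Unit pairs (A ⇒* B via units): (A,D), (A,S), (S,D).
S: inherits non-unit rules of {D, S} → AA | be | e.
A: inherits non-unit rules of {A, D, S} → AA | be | e | eS.
D: inherits non-unit rules of {D} → AA | e.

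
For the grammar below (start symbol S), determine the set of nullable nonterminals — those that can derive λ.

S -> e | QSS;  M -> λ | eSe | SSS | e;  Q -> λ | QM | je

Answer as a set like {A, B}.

{M, Q}

Directly nullable (have an ε-rule): {M, Q}.
Not nullable: S — each has a terminal in every rule's right-hand side or depends on a non-nullable symbol.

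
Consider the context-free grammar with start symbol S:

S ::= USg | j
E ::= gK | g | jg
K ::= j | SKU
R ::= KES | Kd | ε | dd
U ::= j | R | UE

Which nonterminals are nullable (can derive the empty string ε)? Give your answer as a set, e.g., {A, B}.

Directly nullable (have an ε-rule): {R}.
U is nullable via U -> R (every symbol on the right is already known nullable).
Not nullable: E, K, S — each has a terminal in every rule's right-hand side or depends on a non-nullable symbol.

{R, U}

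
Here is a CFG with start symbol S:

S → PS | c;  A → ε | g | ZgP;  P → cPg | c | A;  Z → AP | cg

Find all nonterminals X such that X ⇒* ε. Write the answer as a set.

{A, P, Z}

Directly nullable (have an ε-rule): {A}.
P is nullable via P -> A (every symbol on the right is already known nullable).
Z is nullable via Z -> AP (every symbol on the right is already known nullable).
Not nullable: S — each has a terminal in every rule's right-hand side or depends on a non-nullable symbol.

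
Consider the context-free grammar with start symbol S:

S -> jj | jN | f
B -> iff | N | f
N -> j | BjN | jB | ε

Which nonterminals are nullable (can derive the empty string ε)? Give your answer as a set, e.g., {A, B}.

{B, N}

Directly nullable (have an ε-rule): {N}.
B is nullable via B -> N (every symbol on the right is already known nullable).
Not nullable: S — each has a terminal in every rule's right-hand side or depends on a non-nullable symbol.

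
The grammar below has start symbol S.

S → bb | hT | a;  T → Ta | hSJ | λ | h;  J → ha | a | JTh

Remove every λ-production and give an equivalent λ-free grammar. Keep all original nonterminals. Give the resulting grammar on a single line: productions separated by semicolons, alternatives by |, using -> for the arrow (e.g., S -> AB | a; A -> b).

Nullable set: {T}.
S -> hT: T nullable, giving h | hT.
J -> JTh: T nullable, giving JTh | Jh.
Drop T -> λ.
T -> Ta: T nullable, giving Ta | a.
Unchanged (no nullable symbols): S -> a; S -> bb; J -> a; J -> ha; T -> h; T -> hSJ.

S -> a | h | bb | hT; J -> a | Jh | ha | JTh; T -> a | h | Ta | hSJ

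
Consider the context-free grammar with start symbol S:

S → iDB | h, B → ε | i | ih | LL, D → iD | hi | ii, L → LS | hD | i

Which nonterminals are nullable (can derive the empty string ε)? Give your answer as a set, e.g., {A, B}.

{B}

Directly nullable (have an ε-rule): {B}.
Not nullable: D, L, S — each has a terminal in every rule's right-hand side or depends on a non-nullable symbol.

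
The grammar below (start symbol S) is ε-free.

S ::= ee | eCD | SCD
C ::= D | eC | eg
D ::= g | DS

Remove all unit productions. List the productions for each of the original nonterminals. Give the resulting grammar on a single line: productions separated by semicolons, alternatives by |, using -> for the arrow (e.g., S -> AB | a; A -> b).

S -> ee | SCD | eCD; C -> g | DS | eC | eg; D -> g | DS

Unit productions: C->D.
Unit pairs (A ⇒* B via units): (C,D).
S: inherits non-unit rules of {S} → SCD | eCD | ee.
C: inherits non-unit rules of {C, D} → DS | eC | eg | g.
D: inherits non-unit rules of {D} → DS | g.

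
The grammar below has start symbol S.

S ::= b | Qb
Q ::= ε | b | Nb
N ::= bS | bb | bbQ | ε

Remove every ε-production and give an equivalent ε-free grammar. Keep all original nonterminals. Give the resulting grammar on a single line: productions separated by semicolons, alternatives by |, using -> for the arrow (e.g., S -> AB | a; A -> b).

Nullable set: {N, Q}.
S -> Qb: Q nullable, giving Qb | b.
Drop N -> ε.
N -> bbQ: Q nullable, giving bb | bbQ.
Drop Q -> ε.
Q -> Nb: N nullable, giving Nb | b.
Unchanged (no nullable symbols): S -> b; N -> bS; N -> bb; Q -> b.

S -> b | Qb; N -> bS | bb | bbQ; Q -> b | Nb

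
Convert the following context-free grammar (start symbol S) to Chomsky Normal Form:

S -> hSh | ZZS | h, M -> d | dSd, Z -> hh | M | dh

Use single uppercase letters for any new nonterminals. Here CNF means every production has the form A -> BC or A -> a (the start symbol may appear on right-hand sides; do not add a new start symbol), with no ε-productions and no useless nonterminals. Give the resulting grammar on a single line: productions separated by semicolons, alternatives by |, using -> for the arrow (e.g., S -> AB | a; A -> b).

No ε-productions.
After unit-elimination: S -> h | ZZS | hSh; M -> d | dSd; Z -> d | dh | hh | dSd.
TERM: introduce A -> d, B -> h and substitute in every rule of length ≥2.
BIN: M -> ASA becomes M -> AC, C -> SA; S -> BSB becomes S -> BD, D -> SB; S -> ZZS becomes S -> ZE, E -> ZS; Z -> ASA becomes Z -> AF, F -> SA.
Drop unreachable/unproductive: M.

S -> h | BD | ZE; A -> d; B -> h; D -> SB; E -> ZS; F -> SA; Z -> d | AB | AF | BB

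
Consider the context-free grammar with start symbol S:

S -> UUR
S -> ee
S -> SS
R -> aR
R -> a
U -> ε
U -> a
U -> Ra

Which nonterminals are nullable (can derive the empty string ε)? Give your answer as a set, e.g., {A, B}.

{U}

Directly nullable (have an ε-rule): {U}.
Not nullable: R, S — each has a terminal in every rule's right-hand side or depends on a non-nullable symbol.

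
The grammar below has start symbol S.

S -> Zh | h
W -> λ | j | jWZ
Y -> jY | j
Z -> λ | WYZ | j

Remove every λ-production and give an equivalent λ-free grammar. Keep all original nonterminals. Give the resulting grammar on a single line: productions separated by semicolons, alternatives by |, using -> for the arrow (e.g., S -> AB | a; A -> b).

S -> h | Zh; W -> j | jW | jZ | jWZ; Y -> j | jY; Z -> Y | j | WY | YZ | WYZ

Nullable set: {W, Z}.
S -> Zh: Z nullable, giving Zh | h.
Drop W -> λ.
W -> jWZ: W, Z nullable, giving j | jW | jWZ | jZ.
Drop Z -> λ.
Z -> WYZ: W, Z nullable, giving WY | WYZ | Y | YZ.
Unchanged (no nullable symbols): S -> h; W -> j; Y -> j; Y -> jY; Z -> j.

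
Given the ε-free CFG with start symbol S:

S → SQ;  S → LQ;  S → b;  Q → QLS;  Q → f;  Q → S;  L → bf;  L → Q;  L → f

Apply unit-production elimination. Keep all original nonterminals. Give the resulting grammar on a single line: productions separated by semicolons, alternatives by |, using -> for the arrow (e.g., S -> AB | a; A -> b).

S -> b | LQ | SQ; L -> b | f | LQ | SQ | bf | QLS; Q -> b | f | LQ | SQ | QLS

Unit productions: L->Q, Q->S.
Unit pairs (A ⇒* B via units): (L,Q), (L,S), (Q,S).
S: inherits non-unit rules of {S} → LQ | SQ | b.
L: inherits non-unit rules of {L, Q, S} → LQ | QLS | SQ | b | bf | f.
Q: inherits non-unit rules of {Q, S} → LQ | QLS | SQ | b | f.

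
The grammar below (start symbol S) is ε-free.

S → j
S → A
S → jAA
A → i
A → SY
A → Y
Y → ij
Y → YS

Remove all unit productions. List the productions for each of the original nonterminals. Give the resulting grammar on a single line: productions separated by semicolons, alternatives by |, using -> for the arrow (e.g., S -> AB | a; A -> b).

S -> i | j | SY | YS | ij | jAA; A -> i | SY | YS | ij; Y -> YS | ij

Unit productions: A->Y, S->A.
Unit pairs (A ⇒* B via units): (A,Y), (S,A), (S,Y).
S: inherits non-unit rules of {A, S, Y} → SY | YS | i | ij | j | jAA.
A: inherits non-unit rules of {A, Y} → SY | YS | i | ij.
Y: inherits non-unit rules of {Y} → YS | ij.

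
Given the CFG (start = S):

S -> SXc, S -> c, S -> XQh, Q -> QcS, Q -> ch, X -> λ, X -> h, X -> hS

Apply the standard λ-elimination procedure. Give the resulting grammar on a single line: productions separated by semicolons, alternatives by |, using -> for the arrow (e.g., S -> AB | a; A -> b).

S -> c | Qh | Sc | SXc | XQh; Q -> ch | QcS; X -> h | hS

Nullable set: {X}.
S -> SXc: X nullable, giving SXc | Sc.
S -> XQh: X nullable, giving Qh | XQh.
Drop X -> λ.
Unchanged (no nullable symbols): S -> c; Q -> QcS; Q -> ch; X -> h; X -> hS.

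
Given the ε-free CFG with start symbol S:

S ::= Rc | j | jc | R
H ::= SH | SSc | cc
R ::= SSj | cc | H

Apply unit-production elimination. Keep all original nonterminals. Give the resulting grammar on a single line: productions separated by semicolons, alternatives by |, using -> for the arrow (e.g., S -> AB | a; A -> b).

Unit productions: R->H, S->R.
Unit pairs (A ⇒* B via units): (R,H), (S,H), (S,R).
S: inherits non-unit rules of {H, R, S} → Rc | SH | SSc | SSj | cc | j | jc.
H: inherits non-unit rules of {H} → SH | SSc | cc.
R: inherits non-unit rules of {H, R} → SH | SSc | SSj | cc.

S -> j | Rc | SH | cc | jc | SSc | SSj; H -> SH | cc | SSc; R -> SH | cc | SSc | SSj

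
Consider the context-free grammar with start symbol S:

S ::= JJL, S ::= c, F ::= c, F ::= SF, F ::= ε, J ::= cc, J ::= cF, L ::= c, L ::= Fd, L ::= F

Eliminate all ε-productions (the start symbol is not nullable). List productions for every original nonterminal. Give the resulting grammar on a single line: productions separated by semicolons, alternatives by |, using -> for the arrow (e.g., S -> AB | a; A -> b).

Nullable set: {F, L}.
S -> JJL: L nullable, giving JJ | JJL.
Drop F -> ε.
F -> SF: F nullable, giving S | SF.
J -> cF: F nullable, giving c | cF.
L -> F: F nullable, giving F.
L -> Fd: F nullable, giving Fd | d.
Unchanged (no nullable symbols): S -> c; F -> c; J -> cc; L -> c.

S -> c | JJ | JJL; F -> S | c | SF; J -> c | cF | cc; L -> F | c | d | Fd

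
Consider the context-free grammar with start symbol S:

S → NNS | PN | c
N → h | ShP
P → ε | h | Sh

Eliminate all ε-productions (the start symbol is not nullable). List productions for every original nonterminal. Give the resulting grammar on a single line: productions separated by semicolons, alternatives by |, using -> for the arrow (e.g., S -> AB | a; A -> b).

S -> N | c | PN | NNS; N -> h | Sh | ShP; P -> h | Sh

Nullable set: {P}.
S -> PN: P nullable, giving N | PN.
N -> ShP: P nullable, giving Sh | ShP.
Drop P -> ε.
Unchanged (no nullable symbols): S -> NNS; S -> c; N -> h; P -> Sh; P -> h.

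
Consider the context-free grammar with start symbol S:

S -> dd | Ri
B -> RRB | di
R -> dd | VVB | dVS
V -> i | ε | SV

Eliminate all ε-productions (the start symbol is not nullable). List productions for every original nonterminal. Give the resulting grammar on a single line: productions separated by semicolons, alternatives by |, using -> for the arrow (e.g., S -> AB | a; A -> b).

S -> Ri | dd; B -> di | RRB; R -> B | VB | dS | dd | VVB | dVS; V -> S | i | SV

Nullable set: {V}.
R -> VVB: V, V nullable, giving B | VB | VVB.
R -> dVS: V nullable, giving dS | dVS.
Drop V -> ε.
V -> SV: V nullable, giving S | SV.
Unchanged (no nullable symbols): S -> Ri; S -> dd; B -> RRB; B -> di; R -> dd; V -> i.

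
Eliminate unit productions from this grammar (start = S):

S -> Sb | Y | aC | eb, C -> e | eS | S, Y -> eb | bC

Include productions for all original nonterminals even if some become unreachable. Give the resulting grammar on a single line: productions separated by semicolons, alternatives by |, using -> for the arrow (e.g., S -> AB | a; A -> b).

Unit productions: C->S, S->Y.
Unit pairs (A ⇒* B via units): (C,S), (C,Y), (S,Y).
S: inherits non-unit rules of {S, Y} → Sb | aC | bC | eb.
C: inherits non-unit rules of {C, S, Y} → Sb | aC | bC | e | eS | eb.
Y: inherits non-unit rules of {Y} → bC | eb.

S -> Sb | aC | bC | eb; C -> e | Sb | aC | bC | eS | eb; Y -> bC | eb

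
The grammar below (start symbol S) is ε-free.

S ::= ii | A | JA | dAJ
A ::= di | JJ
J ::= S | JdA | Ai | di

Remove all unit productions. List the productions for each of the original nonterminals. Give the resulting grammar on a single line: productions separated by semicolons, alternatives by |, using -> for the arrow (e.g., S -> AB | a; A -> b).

Unit productions: J->S, S->A.
Unit pairs (A ⇒* B via units): (J,A), (J,S), (S,A).
S: inherits non-unit rules of {A, S} → JA | JJ | dAJ | di | ii.
A: inherits non-unit rules of {A} → JJ | di.
J: inherits non-unit rules of {A, J, S} → Ai | JA | JJ | JdA | dAJ | di | ii.

S -> JA | JJ | di | ii | dAJ; A -> JJ | di; J -> Ai | JA | JJ | di | ii | JdA | dAJ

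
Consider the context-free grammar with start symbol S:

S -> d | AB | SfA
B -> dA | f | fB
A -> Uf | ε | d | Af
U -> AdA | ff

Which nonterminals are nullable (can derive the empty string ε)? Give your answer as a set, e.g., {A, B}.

{A}

Directly nullable (have an ε-rule): {A}.
Not nullable: B, S, U — each has a terminal in every rule's right-hand side or depends on a non-nullable symbol.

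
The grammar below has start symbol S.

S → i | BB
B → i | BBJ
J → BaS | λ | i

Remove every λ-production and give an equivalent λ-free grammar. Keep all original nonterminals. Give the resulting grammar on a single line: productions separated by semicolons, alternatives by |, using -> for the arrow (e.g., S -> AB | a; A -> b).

Nullable set: {J}.
B -> BBJ: J nullable, giving BB | BBJ.
Drop J -> λ.
Unchanged (no nullable symbols): S -> BB; S -> i; B -> i; J -> BaS; J -> i.

S -> i | BB; B -> i | BB | BBJ; J -> i | BaS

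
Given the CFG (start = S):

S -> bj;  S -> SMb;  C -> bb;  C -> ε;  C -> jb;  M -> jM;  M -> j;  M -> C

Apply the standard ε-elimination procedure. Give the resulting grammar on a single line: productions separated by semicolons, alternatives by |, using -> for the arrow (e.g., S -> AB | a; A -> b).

S -> Sb | bj | SMb; C -> bb | jb; M -> C | j | jM

Nullable set: {C, M}.
S -> SMb: M nullable, giving SMb | Sb.
Drop C -> ε.
M -> C: C nullable, giving C.
M -> jM: M nullable, giving j | jM.
Unchanged (no nullable symbols): S -> bj; C -> bb; C -> jb; M -> j.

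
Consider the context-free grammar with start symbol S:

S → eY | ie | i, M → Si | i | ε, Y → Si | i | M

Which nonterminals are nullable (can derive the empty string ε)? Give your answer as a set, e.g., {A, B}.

Directly nullable (have an ε-rule): {M}.
Y is nullable via Y -> M (every symbol on the right is already known nullable).
Not nullable: S — each has a terminal in every rule's right-hand side or depends on a non-nullable symbol.

{M, Y}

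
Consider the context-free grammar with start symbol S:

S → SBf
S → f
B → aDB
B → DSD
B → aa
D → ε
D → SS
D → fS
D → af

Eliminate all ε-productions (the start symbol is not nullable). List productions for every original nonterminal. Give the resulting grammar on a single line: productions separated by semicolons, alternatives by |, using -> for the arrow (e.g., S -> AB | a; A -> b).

Nullable set: {D}.
B -> DSD: D, D nullable, giving DS | DSD | S | SD.
B -> aDB: D nullable, giving aB | aDB.
Drop D -> ε.
Unchanged (no nullable symbols): S -> SBf; S -> f; B -> aa; D -> SS; D -> af; D -> fS.

S -> f | SBf; B -> S | DS | SD | aB | aa | DSD | aDB; D -> SS | af | fS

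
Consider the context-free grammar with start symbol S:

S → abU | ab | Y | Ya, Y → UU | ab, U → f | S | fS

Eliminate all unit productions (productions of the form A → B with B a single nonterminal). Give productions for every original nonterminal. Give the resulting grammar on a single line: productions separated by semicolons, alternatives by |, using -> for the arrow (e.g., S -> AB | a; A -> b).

Unit productions: S->Y, U->S.
Unit pairs (A ⇒* B via units): (S,Y), (U,S), (U,Y).
S: inherits non-unit rules of {S, Y} → UU | Ya | ab | abU.
U: inherits non-unit rules of {S, U, Y} → UU | Ya | ab | abU | f | fS.
Y: inherits non-unit rules of {Y} → UU | ab.

S -> UU | Ya | ab | abU; U -> f | UU | Ya | ab | fS | abU; Y -> UU | ab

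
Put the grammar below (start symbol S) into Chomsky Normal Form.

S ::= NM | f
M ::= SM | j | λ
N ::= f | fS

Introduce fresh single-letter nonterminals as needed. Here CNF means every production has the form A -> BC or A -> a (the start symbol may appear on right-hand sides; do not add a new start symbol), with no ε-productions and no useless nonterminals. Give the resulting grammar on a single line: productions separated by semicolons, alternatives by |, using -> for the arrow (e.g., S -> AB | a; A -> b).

Nullable: {M}; after ε-elimination: S -> N | f | NM; M -> S | j | SM; N -> f | fS.
After unit-elimination: S -> f | NM | fS; M -> f | j | NM | SM | fS; N -> f | fS.
TERM: introduce A -> f and substitute in every rule of length ≥2.

S -> f | AS | NM; A -> f; M -> f | j | AS | NM | SM; N -> f | AS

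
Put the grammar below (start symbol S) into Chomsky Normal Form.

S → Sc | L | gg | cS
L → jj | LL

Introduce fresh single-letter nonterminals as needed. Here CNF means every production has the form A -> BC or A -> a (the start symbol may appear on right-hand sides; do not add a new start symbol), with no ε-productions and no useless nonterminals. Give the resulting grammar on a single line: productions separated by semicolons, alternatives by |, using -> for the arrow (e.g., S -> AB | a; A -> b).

No ε-productions.
After unit-elimination: S -> LL | Sc | cS | gg | jj; L -> LL | jj.
TERM: introduce B -> c, C -> g, A -> j and substitute in every rule of length ≥2.

S -> AA | BS | CC | LL | SB; A -> j; B -> c; C -> g; L -> AA | LL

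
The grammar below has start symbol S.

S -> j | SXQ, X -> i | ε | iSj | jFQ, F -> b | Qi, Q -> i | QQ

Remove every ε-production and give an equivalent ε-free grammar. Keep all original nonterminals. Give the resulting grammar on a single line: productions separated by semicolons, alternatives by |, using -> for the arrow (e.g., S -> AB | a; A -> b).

S -> j | SQ | SXQ; F -> b | Qi; Q -> i | QQ; X -> i | iSj | jFQ

Nullable set: {X}.
S -> SXQ: X nullable, giving SQ | SXQ.
Drop X -> ε.
Unchanged (no nullable symbols): S -> j; F -> Qi; F -> b; Q -> QQ; Q -> i; X -> i; X -> iSj; X -> jFQ.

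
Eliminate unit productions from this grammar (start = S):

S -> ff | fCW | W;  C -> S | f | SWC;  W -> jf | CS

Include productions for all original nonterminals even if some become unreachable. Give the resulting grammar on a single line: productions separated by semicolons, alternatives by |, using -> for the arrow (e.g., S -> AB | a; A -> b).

S -> CS | ff | jf | fCW; C -> f | CS | ff | jf | SWC | fCW; W -> CS | jf

Unit productions: C->S, S->W.
Unit pairs (A ⇒* B via units): (C,S), (C,W), (S,W).
S: inherits non-unit rules of {S, W} → CS | fCW | ff | jf.
C: inherits non-unit rules of {C, S, W} → CS | SWC | f | fCW | ff | jf.
W: inherits non-unit rules of {W} → CS | jf.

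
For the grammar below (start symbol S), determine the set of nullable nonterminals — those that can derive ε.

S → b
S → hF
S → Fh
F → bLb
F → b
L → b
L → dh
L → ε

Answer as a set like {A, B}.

Directly nullable (have an ε-rule): {L}.
Not nullable: F, S — each has a terminal in every rule's right-hand side or depends on a non-nullable symbol.

{L}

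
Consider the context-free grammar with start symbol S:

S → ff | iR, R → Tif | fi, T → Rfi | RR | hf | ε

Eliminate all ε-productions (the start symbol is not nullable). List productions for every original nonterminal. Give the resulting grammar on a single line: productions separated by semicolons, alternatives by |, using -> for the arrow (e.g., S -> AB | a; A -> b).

Nullable set: {T}.
R -> Tif: T nullable, giving Tif | if.
Drop T -> ε.
Unchanged (no nullable symbols): S -> ff; S -> iR; R -> fi; T -> RR; T -> Rfi; T -> hf.

S -> ff | iR; R -> fi | if | Tif; T -> RR | hf | Rfi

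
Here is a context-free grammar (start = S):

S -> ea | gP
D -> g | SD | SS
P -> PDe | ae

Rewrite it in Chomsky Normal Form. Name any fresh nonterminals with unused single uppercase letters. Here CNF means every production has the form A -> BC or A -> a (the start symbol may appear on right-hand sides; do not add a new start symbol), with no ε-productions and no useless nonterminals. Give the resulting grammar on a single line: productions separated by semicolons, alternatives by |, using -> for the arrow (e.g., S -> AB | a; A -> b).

No ε-productions.
No unit productions to eliminate.
TERM: introduce B -> a, A -> e, C -> g and substitute in every rule of length ≥2.
BIN: P -> PDA becomes P -> PE, E -> DA.

S -> AB | CP; A -> e; B -> a; C -> g; D -> g | SD | SS; E -> DA; P -> BA | PE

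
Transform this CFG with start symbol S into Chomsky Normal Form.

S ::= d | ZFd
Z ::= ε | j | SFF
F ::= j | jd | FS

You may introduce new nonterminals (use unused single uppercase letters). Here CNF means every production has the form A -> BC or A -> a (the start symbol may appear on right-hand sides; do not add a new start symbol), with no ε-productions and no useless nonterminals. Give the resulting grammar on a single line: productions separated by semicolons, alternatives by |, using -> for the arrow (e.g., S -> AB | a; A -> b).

S -> d | FB | ZC; A -> j; B -> d; C -> FB; D -> FF; F -> j | AB | FS; Z -> j | SD

Nullable: {Z}; after ε-elimination: S -> d | Fd | ZFd; F -> j | FS | jd; Z -> j | SFF.
No unit productions to eliminate.
TERM: introduce B -> d, A -> j and substitute in every rule of length ≥2.
BIN: S -> ZFB becomes S -> ZC, C -> FB; Z -> SFF becomes Z -> SD, D -> FF.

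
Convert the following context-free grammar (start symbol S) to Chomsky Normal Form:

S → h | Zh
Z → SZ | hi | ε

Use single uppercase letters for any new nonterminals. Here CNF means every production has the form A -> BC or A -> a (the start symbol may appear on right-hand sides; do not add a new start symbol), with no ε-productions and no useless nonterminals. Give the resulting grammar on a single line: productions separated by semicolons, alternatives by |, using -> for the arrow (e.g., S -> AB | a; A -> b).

S -> h | ZA; A -> h; B -> i; Z -> h | AB | SZ | ZA

Nullable: {Z}; after ε-elimination: S -> h | Zh; Z -> S | SZ | hi.
After unit-elimination: S -> h | Zh; Z -> h | SZ | Zh | hi.
TERM: introduce A -> h, B -> i and substitute in every rule of length ≥2.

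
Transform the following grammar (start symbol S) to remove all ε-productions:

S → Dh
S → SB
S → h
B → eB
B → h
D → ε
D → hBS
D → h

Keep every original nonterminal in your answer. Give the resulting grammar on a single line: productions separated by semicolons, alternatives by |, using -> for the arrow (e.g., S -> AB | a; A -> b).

Nullable set: {D}.
S -> Dh: D nullable, giving Dh | h.
Drop D -> ε.
Unchanged (no nullable symbols): S -> SB; S -> h; B -> eB; B -> h; D -> h; D -> hBS.

S -> h | Dh | SB; B -> h | eB; D -> h | hBS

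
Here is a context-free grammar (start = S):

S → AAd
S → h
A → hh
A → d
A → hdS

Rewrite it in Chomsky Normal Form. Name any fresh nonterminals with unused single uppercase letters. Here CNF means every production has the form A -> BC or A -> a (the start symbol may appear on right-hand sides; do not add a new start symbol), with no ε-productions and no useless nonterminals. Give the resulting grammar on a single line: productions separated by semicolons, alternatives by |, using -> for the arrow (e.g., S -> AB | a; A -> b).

S -> h | AE; A -> d | BB | BD; B -> h; C -> d; D -> CS; E -> AC

No ε-productions.
No unit productions to eliminate.
TERM: introduce C -> d, B -> h and substitute in every rule of length ≥2.
BIN: A -> BCS becomes A -> BD, D -> CS; S -> AAC becomes S -> AE, E -> AC.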